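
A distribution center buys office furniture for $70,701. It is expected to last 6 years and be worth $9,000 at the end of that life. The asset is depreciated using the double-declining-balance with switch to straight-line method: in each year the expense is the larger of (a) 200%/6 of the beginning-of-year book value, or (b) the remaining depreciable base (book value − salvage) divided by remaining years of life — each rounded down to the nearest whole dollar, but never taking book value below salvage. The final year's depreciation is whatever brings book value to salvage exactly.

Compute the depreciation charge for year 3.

Depreciable base = $70,701 − $9,000 = $61,701.
Year 1: DB = ⌊$70,701 × 200%/6⌋ = $23,567; SL = ⌊$61,701/6⌋ = $10,283 → take DB $23,567. Book value $47,134.
Year 2: DB = ⌊$47,134 × 200%/6⌋ = $15,711; SL = ⌊$38,134/5⌋ = $7,626 → take DB $15,711. Book value $31,423.
Year 3: DB = ⌊$31,423 × 200%/6⌋ = $10,474; SL = ⌊$22,423/4⌋ = $5,605 → take DB $10,474. Book value $20,949.

$10,474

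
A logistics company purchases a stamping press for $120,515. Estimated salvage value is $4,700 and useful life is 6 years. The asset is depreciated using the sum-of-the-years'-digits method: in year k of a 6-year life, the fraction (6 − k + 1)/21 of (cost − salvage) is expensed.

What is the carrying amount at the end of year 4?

$21,245

Depreciable base = $120,515 − $4,700 = $115,815.
Sum of the years' digits = 6+5+4+3+2+1 = 21.
Year 1: $115,815 × 6/21 = $33,090. Book value $87,425.
Year 2: $115,815 × 5/21 = $27,575. Book value $59,850.
Year 3: $115,815 × 4/21 = $22,060. Book value $37,790.
Year 4: $115,815 × 3/21 = $16,545. Book value $21,245.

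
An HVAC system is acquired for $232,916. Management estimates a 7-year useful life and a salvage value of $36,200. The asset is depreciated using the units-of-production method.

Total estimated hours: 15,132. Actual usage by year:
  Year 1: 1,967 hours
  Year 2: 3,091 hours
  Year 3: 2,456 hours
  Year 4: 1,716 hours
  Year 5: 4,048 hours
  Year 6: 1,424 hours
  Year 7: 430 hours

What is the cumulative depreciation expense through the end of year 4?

$119,990

Depreciable base = $232,916 − $36,200 = $196,716.
Rate = $196,716 / 15,132 hours = $13 per hour.
Year 1: 1,967 × $13 = $25,571. Book value $207,345.
Year 2: 3,091 × $13 = $40,183. Book value $167,162.
Year 3: 2,456 × $13 = $31,928. Book value $135,234.
Year 4: 1,716 × $13 = $22,308. Book value $112,926.
Accumulated through year 4 = $232,916 − $112,926 = $119,990.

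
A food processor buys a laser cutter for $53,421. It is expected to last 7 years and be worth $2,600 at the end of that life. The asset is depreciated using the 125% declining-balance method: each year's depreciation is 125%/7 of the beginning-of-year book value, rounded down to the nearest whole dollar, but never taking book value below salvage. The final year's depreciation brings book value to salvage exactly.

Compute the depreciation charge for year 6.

$3,567

Depreciable base = $53,421 − $2,600 = $50,821.
Year 1: ⌊$53,421 × 125%/7⌋ = $9,539. Book value $43,882.
Year 2: ⌊$43,882 × 125%/7⌋ = $7,836. Book value $36,046.
Year 3: ⌊$36,046 × 125%/7⌋ = $6,436. Book value $29,610.
Year 4: ⌊$29,610 × 125%/7⌋ = $5,287. Book value $24,323.
Year 5: ⌊$24,323 × 125%/7⌋ = $4,343. Book value $19,980.
Year 6: ⌊$19,980 × 125%/7⌋ = $3,567. Book value $16,413.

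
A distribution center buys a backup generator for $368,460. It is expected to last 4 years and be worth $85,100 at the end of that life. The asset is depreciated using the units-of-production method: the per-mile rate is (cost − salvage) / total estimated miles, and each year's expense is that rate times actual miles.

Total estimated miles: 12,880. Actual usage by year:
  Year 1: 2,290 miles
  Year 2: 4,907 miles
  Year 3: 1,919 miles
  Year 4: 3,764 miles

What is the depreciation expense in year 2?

$107,954

Depreciable base = $368,460 − $85,100 = $283,360.
Rate = $283,360 / 12,880 miles = $22 per mile.
Year 1: 2,290 × $22 = $50,380. Book value $318,080.
Year 2: 4,907 × $22 = $107,954. Book value $210,126.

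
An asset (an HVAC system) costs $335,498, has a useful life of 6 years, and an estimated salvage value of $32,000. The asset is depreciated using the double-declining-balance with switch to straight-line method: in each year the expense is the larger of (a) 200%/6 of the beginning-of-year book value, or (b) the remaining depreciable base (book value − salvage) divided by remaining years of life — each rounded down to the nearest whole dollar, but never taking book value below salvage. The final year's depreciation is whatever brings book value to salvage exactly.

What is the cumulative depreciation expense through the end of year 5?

Depreciable base = $335,498 − $32,000 = $303,498.
Year 1: DB = ⌊$335,498 × 200%/6⌋ = $111,832; SL = ⌊$303,498/6⌋ = $50,583 → take DB $111,832. Book value $223,666.
Year 2: DB = ⌊$223,666 × 200%/6⌋ = $74,555; SL = ⌊$191,666/5⌋ = $38,333 → take DB $74,555. Book value $149,111.
Year 3: DB = ⌊$149,111 × 200%/6⌋ = $49,703; SL = ⌊$117,111/4⌋ = $29,277 → take DB $49,703. Book value $99,408.
Year 4: DB = ⌊$99,408 × 200%/6⌋ = $33,136; SL = ⌊$67,408/3⌋ = $22,469 → take DB $33,136. Book value $66,272.
Year 5: DB = ⌊$66,272 × 200%/6⌋ = $22,090; SL = ⌊$34,272/2⌋ = $17,136 → take DB $22,090. Book value $44,182.
Accumulated through year 5 = $335,498 − $44,182 = $291,316.

$291,316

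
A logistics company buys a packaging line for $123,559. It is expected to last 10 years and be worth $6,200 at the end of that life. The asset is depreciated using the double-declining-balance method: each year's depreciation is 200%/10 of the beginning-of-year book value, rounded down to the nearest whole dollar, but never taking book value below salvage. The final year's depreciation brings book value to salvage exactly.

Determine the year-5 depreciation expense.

$10,122

Depreciable base = $123,559 − $6,200 = $117,359.
Year 1: ⌊$123,559 × 200%/10⌋ = $24,711. Book value $98,848.
Year 2: ⌊$98,848 × 200%/10⌋ = $19,769. Book value $79,079.
Year 3: ⌊$79,079 × 200%/10⌋ = $15,815. Book value $63,264.
Year 4: ⌊$63,264 × 200%/10⌋ = $12,652. Book value $50,612.
Year 5: ⌊$50,612 × 200%/10⌋ = $10,122. Book value $40,490.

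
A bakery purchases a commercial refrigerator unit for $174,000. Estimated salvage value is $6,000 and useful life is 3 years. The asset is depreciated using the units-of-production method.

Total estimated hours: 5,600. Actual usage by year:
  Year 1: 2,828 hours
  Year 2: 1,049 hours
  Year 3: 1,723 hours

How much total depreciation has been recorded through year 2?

$116,310

Depreciable base = $174,000 − $6,000 = $168,000.
Rate = $168,000 / 5,600 hours = $30 per hour.
Year 1: 2,828 × $30 = $84,840. Book value $89,160.
Year 2: 1,049 × $30 = $31,470. Book value $57,690.
Accumulated through year 2 = $174,000 − $57,690 = $116,310.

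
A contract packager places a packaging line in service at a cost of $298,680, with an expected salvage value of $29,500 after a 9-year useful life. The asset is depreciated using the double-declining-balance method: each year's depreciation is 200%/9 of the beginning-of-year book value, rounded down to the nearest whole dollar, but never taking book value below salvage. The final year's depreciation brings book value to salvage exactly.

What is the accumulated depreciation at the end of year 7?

$247,251

Depreciable base = $298,680 − $29,500 = $269,180.
Year 1: ⌊$298,680 × 200%/9⌋ = $66,373. Book value $232,307.
Year 2: ⌊$232,307 × 200%/9⌋ = $51,623. Book value $180,684.
Year 3: ⌊$180,684 × 200%/9⌋ = $40,152. Book value $140,532.
Year 4: ⌊$140,532 × 200%/9⌋ = $31,229. Book value $109,303.
Year 5: ⌊$109,303 × 200%/9⌋ = $24,289. Book value $85,014.
Year 6: ⌊$85,014 × 200%/9⌋ = $18,892. Book value $66,122.
Year 7: ⌊$66,122 × 200%/9⌋ = $14,693. Book value $51,429.
Accumulated through year 7 = $298,680 − $51,429 = $247,251.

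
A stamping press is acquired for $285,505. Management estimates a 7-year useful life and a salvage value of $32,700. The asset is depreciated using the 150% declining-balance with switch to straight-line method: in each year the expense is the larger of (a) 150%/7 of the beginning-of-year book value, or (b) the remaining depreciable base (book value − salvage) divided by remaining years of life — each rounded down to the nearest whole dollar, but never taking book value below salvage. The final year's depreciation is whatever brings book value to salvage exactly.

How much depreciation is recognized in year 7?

$25,371

Depreciable base = $285,505 − $32,700 = $252,805.
Year 1: DB = ⌊$285,505 × 150%/7⌋ = $61,179; SL = ⌊$252,805/7⌋ = $36,115 → take DB $61,179. Book value $224,326.
Year 2: DB = ⌊$224,326 × 150%/7⌋ = $48,069; SL = ⌊$191,626/6⌋ = $31,937 → take DB $48,069. Book value $176,257.
Year 3: DB = ⌊$176,257 × 150%/7⌋ = $37,769; SL = ⌊$143,557/5⌋ = $28,711 → take DB $37,769. Book value $138,488.
Year 4: DB = ⌊$138,488 × 150%/7⌋ = $29,676; SL = ⌊$105,788/4⌋ = $26,447 → take DB $29,676. Book value $108,812.
Year 5: DB = ⌊$108,812 × 150%/7⌋ = $23,316; SL = ⌊$76,112/3⌋ = $25,370 → take SL $25,370. Book value $83,442.
Year 6: DB = ⌊$83,442 × 150%/7⌋ = $17,880; SL = ⌊$50,742/2⌋ = $25,371 → take SL $25,371. Book value $58,071.
Year 7 (final): $58,071 − $32,700 = $25,371. Book value $32,700.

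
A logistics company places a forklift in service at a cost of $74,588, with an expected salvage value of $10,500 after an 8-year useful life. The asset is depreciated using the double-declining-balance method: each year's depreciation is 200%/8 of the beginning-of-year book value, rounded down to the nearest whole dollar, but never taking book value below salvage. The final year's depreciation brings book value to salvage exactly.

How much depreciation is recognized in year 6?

Depreciable base = $74,588 − $10,500 = $64,088.
Year 1: ⌊$74,588 × 200%/8⌋ = $18,647. Book value $55,941.
Year 2: ⌊$55,941 × 200%/8⌋ = $13,985. Book value $41,956.
Year 3: ⌊$41,956 × 200%/8⌋ = $10,489. Book value $31,467.
Year 4: ⌊$31,467 × 200%/8⌋ = $7,866. Book value $23,601.
Year 5: ⌊$23,601 × 200%/8⌋ = $5,900. Book value $17,701.
Year 6: ⌊$17,701 × 200%/8⌋ = $4,425. Book value $13,276.

$4,425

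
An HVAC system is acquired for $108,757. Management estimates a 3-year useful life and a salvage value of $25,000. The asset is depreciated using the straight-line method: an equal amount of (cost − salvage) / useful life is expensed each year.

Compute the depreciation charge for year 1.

$27,919

Depreciable base = $108,757 − $25,000 = $83,757.
Annual expense = $83,757 / 3 = $27,919.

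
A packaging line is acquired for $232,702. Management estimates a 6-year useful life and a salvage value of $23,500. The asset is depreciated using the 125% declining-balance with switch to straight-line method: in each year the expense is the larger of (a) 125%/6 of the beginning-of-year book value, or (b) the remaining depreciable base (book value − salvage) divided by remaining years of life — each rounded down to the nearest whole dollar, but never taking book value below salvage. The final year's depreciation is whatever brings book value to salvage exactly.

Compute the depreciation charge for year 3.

Depreciable base = $232,702 − $23,500 = $209,202.
Year 1: DB = ⌊$232,702 × 125%/6⌋ = $48,479; SL = ⌊$209,202/6⌋ = $34,867 → take DB $48,479. Book value $184,223.
Year 2: DB = ⌊$184,223 × 125%/6⌋ = $38,379; SL = ⌊$160,723/5⌋ = $32,144 → take DB $38,379. Book value $145,844.
Year 3: DB = ⌊$145,844 × 125%/6⌋ = $30,384; SL = ⌊$122,344/4⌋ = $30,586 → take SL $30,586. Book value $115,258.

$30,586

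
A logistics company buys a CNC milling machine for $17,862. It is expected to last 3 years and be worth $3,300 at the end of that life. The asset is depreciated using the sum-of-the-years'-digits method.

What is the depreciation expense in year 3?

$2,427

Depreciable base = $17,862 − $3,300 = $14,562.
Sum of the years' digits = 3+2+1 = 6.
Year 1: $14,562 × 3/6 = $7,281. Book value $10,581.
Year 2: $14,562 × 2/6 = $4,854. Book value $5,727.
Year 3: $14,562 × 1/6 = $2,427. Book value $3,300.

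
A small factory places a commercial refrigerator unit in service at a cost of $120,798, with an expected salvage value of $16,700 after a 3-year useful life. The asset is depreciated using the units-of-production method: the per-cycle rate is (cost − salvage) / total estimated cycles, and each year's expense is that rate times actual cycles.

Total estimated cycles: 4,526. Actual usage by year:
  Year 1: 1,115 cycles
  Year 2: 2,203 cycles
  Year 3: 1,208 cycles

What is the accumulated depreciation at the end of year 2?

Depreciable base = $120,798 − $16,700 = $104,098.
Rate = $104,098 / 4,526 cycles = $23 per cycle.
Year 1: 1,115 × $23 = $25,645. Book value $95,153.
Year 2: 2,203 × $23 = $50,669. Book value $44,484.
Accumulated through year 2 = $120,798 − $44,484 = $76,314.

$76,314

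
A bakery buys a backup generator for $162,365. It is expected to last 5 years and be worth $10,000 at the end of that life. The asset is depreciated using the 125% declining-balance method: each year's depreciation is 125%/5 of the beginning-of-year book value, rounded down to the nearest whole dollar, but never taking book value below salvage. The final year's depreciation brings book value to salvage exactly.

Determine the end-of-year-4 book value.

Depreciable base = $162,365 − $10,000 = $152,365.
Year 1: ⌊$162,365 × 125%/5⌋ = $40,591. Book value $121,774.
Year 2: ⌊$121,774 × 125%/5⌋ = $30,443. Book value $91,331.
Year 3: ⌊$91,331 × 125%/5⌋ = $22,832. Book value $68,499.
Year 4: ⌊$68,499 × 125%/5⌋ = $17,124. Book value $51,375.

$51,375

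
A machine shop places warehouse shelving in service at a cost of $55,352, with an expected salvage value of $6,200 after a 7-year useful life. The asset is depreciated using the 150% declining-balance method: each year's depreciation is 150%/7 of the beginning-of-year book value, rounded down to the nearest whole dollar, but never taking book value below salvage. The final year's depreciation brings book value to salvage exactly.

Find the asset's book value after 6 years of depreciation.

$13,025

Depreciable base = $55,352 − $6,200 = $49,152.
Year 1: ⌊$55,352 × 150%/7⌋ = $11,861. Book value $43,491.
Year 2: ⌊$43,491 × 150%/7⌋ = $9,319. Book value $34,172.
Year 3: ⌊$34,172 × 150%/7⌋ = $7,322. Book value $26,850.
Year 4: ⌊$26,850 × 150%/7⌋ = $5,753. Book value $21,097.
Year 5: ⌊$21,097 × 150%/7⌋ = $4,520. Book value $16,577.
Year 6: ⌊$16,577 × 150%/7⌋ = $3,552. Book value $13,025.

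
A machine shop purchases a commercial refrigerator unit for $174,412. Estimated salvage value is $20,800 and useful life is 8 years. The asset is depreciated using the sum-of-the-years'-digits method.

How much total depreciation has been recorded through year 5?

Depreciable base = $174,412 − $20,800 = $153,612.
Sum of the years' digits = 8+7+6+5+4+3+2+1 = 36.
Year 1: $153,612 × 8/36 = $34,136. Book value $140,276.
Year 2: $153,612 × 7/36 = $29,869. Book value $110,407.
Year 3: $153,612 × 6/36 = $25,602. Book value $84,805.
Year 4: $153,612 × 5/36 = $21,335. Book value $63,470.
Year 5: $153,612 × 4/36 = $17,068. Book value $46,402.
Accumulated through year 5 = $174,412 − $46,402 = $128,010.

$128,010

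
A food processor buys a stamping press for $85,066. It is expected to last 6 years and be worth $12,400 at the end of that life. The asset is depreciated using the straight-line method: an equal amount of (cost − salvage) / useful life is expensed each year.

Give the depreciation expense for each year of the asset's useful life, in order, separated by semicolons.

$12,111; $12,111; $12,111; $12,111; $12,111; $12,111

Depreciable base = $85,066 − $12,400 = $72,666.
Annual expense = $72,666 / 6 = $12,111.
End of year 1: book value $72,955.
End of year 2: book value $60,844.
End of year 3: book value $48,733.
End of year 4: book value $36,622.
End of year 5: book value $24,511.
End of year 6: book value $12,400.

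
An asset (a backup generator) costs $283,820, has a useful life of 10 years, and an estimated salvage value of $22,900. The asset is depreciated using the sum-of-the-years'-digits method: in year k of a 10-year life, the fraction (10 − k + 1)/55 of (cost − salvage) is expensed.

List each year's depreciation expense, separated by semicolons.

$47,440; $42,696; $37,952; $33,208; $28,464; $23,720; $18,976; $14,232; $9,488; $4,744

Depreciable base = $283,820 − $22,900 = $260,920.
Sum of the years' digits = 10+9+8+7+6+5+4+3+2+1 = 55.
Year 1: $260,920 × 10/55 = $47,440. Book value $236,380.
Year 2: $260,920 × 9/55 = $42,696. Book value $193,684.
Year 3: $260,920 × 8/55 = $37,952. Book value $155,732.
Year 4: $260,920 × 7/55 = $33,208. Book value $122,524.
Year 5: $260,920 × 6/55 = $28,464. Book value $94,060.
Year 6: $260,920 × 5/55 = $23,720. Book value $70,340.
Year 7: $260,920 × 4/55 = $18,976. Book value $51,364.
Year 8: $260,920 × 3/55 = $14,232. Book value $37,132.
Year 9: $260,920 × 2/55 = $9,488. Book value $27,644.
Year 10: $260,920 × 1/55 = $4,744. Book value $22,900.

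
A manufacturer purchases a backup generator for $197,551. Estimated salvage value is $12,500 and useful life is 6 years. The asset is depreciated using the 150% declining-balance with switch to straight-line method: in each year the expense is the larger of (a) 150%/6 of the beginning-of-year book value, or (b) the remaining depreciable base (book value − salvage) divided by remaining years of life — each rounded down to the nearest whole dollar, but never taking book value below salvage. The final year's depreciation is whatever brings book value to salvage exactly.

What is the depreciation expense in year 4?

Depreciable base = $197,551 − $12,500 = $185,051.
Year 1: DB = ⌊$197,551 × 150%/6⌋ = $49,387; SL = ⌊$185,051/6⌋ = $30,841 → take DB $49,387. Book value $148,164.
Year 2: DB = ⌊$148,164 × 150%/6⌋ = $37,041; SL = ⌊$135,664/5⌋ = $27,132 → take DB $37,041. Book value $111,123.
Year 3: DB = ⌊$111,123 × 150%/6⌋ = $27,780; SL = ⌊$98,623/4⌋ = $24,655 → take DB $27,780. Book value $83,343.
Year 4: DB = ⌊$83,343 × 150%/6⌋ = $20,835; SL = ⌊$70,843/3⌋ = $23,614 → take SL $23,614. Book value $59,729.

$23,614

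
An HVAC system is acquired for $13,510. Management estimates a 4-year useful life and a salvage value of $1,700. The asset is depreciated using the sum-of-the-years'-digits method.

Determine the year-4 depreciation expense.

Depreciable base = $13,510 − $1,700 = $11,810.
Sum of the years' digits = 4+3+2+1 = 10.
Year 1: $11,810 × 4/10 = $4,724. Book value $8,786.
Year 2: $11,810 × 3/10 = $3,543. Book value $5,243.
Year 3: $11,810 × 2/10 = $2,362. Book value $2,881.
Year 4: $11,810 × 1/10 = $1,181. Book value $1,700.

$1,181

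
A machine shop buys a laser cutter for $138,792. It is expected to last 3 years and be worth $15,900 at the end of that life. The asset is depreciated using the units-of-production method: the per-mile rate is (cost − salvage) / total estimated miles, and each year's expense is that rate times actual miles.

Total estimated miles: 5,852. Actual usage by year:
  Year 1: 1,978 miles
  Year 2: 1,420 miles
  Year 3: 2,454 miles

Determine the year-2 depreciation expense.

$29,820

Depreciable base = $138,792 − $15,900 = $122,892.
Rate = $122,892 / 5,852 miles = $21 per mile.
Year 1: 1,978 × $21 = $41,538. Book value $97,254.
Year 2: 1,420 × $21 = $29,820. Book value $67,434.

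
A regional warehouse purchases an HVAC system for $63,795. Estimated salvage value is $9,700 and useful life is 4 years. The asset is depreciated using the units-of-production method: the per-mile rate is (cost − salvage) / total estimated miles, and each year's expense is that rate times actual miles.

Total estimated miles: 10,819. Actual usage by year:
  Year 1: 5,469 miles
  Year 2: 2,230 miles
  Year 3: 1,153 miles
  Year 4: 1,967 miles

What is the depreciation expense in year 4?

$9,835

Depreciable base = $63,795 − $9,700 = $54,095.
Rate = $54,095 / 10,819 miles = $5 per mile.
Year 1: 5,469 × $5 = $27,345. Book value $36,450.
Year 2: 2,230 × $5 = $11,150. Book value $25,300.
Year 3: 1,153 × $5 = $5,765. Book value $19,535.
Year 4: 1,967 × $5 = $9,835. Book value $9,700.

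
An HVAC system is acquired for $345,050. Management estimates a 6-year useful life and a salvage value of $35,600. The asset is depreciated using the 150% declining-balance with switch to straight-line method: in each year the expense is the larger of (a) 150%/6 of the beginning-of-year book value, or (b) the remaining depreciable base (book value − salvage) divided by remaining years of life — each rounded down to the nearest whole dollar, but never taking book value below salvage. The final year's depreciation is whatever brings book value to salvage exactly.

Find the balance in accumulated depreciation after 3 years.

Depreciable base = $345,050 − $35,600 = $309,450.
Year 1: DB = ⌊$345,050 × 150%/6⌋ = $86,262; SL = ⌊$309,450/6⌋ = $51,575 → take DB $86,262. Book value $258,788.
Year 2: DB = ⌊$258,788 × 150%/6⌋ = $64,697; SL = ⌊$223,188/5⌋ = $44,637 → take DB $64,697. Book value $194,091.
Year 3: DB = ⌊$194,091 × 150%/6⌋ = $48,522; SL = ⌊$158,491/4⌋ = $39,622 → take DB $48,522. Book value $145,569.
Accumulated through year 3 = $345,050 − $145,569 = $199,481.

$199,481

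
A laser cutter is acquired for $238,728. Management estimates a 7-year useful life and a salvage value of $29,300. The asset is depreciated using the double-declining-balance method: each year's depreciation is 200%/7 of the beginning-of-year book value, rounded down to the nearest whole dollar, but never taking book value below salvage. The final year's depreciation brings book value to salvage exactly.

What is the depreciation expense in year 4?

$24,857

Depreciable base = $238,728 − $29,300 = $209,428.
Year 1: ⌊$238,728 × 200%/7⌋ = $68,208. Book value $170,520.
Year 2: ⌊$170,520 × 200%/7⌋ = $48,720. Book value $121,800.
Year 3: ⌊$121,800 × 200%/7⌋ = $34,800. Book value $87,000.
Year 4: ⌊$87,000 × 200%/7⌋ = $24,857. Book value $62,143.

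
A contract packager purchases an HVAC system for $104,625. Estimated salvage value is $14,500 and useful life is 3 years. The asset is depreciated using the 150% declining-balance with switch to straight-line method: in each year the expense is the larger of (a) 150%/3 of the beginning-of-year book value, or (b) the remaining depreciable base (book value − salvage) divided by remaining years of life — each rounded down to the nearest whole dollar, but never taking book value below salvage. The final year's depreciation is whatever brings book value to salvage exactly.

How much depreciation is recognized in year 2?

Depreciable base = $104,625 − $14,500 = $90,125.
Year 1: DB = ⌊$104,625 × 150%/3⌋ = $52,312; SL = ⌊$90,125/3⌋ = $30,041 → take DB $52,312. Book value $52,313.
Year 2: DB = ⌊$52,313 × 150%/3⌋ = $26,156; SL = ⌊$37,813/2⌋ = $18,906 → take DB $26,156. Book value $26,157.

$26,156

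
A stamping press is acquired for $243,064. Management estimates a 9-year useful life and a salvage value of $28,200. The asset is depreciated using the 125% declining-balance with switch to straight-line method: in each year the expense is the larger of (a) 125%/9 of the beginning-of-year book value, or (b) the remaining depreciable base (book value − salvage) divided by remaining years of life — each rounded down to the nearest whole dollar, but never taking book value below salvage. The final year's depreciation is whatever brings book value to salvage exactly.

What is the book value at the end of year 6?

Depreciable base = $243,064 − $28,200 = $214,864.
Year 1: DB = ⌊$243,064 × 125%/9⌋ = $33,758; SL = ⌊$214,864/9⌋ = $23,873 → take DB $33,758. Book value $209,306.
Year 2: DB = ⌊$209,306 × 125%/9⌋ = $29,070; SL = ⌊$181,106/8⌋ = $22,638 → take DB $29,070. Book value $180,236.
Year 3: DB = ⌊$180,236 × 125%/9⌋ = $25,032; SL = ⌊$152,036/7⌋ = $21,719 → take DB $25,032. Book value $155,204.
Year 4: DB = ⌊$155,204 × 125%/9⌋ = $21,556; SL = ⌊$127,004/6⌋ = $21,167 → take DB $21,556. Book value $133,648.
Year 5: DB = ⌊$133,648 × 125%/9⌋ = $18,562; SL = ⌊$105,448/5⌋ = $21,089 → take SL $21,089. Book value $112,559.
Year 6: DB = ⌊$112,559 × 125%/9⌋ = $15,633; SL = ⌊$84,359/4⌋ = $21,089 → take SL $21,089. Book value $91,470.

$91,470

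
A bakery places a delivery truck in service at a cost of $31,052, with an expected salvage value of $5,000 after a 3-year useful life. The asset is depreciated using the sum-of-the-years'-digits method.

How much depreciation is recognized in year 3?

Depreciable base = $31,052 − $5,000 = $26,052.
Sum of the years' digits = 3+2+1 = 6.
Year 1: $26,052 × 3/6 = $13,026. Book value $18,026.
Year 2: $26,052 × 2/6 = $8,684. Book value $9,342.
Year 3: $26,052 × 1/6 = $4,342. Book value $5,000.

$4,342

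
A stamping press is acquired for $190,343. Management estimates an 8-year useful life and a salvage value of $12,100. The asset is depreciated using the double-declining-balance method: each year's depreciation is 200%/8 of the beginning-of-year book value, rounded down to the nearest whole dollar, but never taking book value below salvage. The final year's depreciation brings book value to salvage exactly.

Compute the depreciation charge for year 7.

Depreciable base = $190,343 − $12,100 = $178,243.
Year 1: ⌊$190,343 × 200%/8⌋ = $47,585. Book value $142,758.
Year 2: ⌊$142,758 × 200%/8⌋ = $35,689. Book value $107,069.
Year 3: ⌊$107,069 × 200%/8⌋ = $26,767. Book value $80,302.
Year 4: ⌊$80,302 × 200%/8⌋ = $20,075. Book value $60,227.
Year 5: ⌊$60,227 × 200%/8⌋ = $15,056. Book value $45,171.
Year 6: ⌊$45,171 × 200%/8⌋ = $11,292. Book value $33,879.
Year 7: ⌊$33,879 × 200%/8⌋ = $8,469. Book value $25,410.

$8,469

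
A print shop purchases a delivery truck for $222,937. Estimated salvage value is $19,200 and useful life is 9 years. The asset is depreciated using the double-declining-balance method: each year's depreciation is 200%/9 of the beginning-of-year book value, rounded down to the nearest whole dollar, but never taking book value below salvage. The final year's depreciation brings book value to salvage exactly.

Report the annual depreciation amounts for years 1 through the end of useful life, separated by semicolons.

$49,541; $38,532; $29,969; $23,310; $18,130; $14,101; $10,967; $8,530; $10,657

Depreciable base = $222,937 − $19,200 = $203,737.
Year 1: ⌊$222,937 × 200%/9⌋ = $49,541. Book value $173,396.
Year 2: ⌊$173,396 × 200%/9⌋ = $38,532. Book value $134,864.
Year 3: ⌊$134,864 × 200%/9⌋ = $29,969. Book value $104,895.
Year 4: ⌊$104,895 × 200%/9⌋ = $23,310. Book value $81,585.
Year 5: ⌊$81,585 × 200%/9⌋ = $18,130. Book value $63,455.
Year 6: ⌊$63,455 × 200%/9⌋ = $14,101. Book value $49,354.
Year 7: ⌊$49,354 × 200%/9⌋ = $10,967. Book value $38,387.
Year 8: ⌊$38,387 × 200%/9⌋ = $8,530. Book value $29,857.
Year 9 (final): $29,857 − $19,200 = $10,657. Book value $19,200.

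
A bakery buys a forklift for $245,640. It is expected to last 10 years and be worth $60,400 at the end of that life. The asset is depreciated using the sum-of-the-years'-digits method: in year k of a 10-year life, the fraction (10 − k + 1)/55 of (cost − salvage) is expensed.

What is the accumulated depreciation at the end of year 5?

$134,720

Depreciable base = $245,640 − $60,400 = $185,240.
Sum of the years' digits = 10+9+8+7+6+5+4+3+2+1 = 55.
Year 1: $185,240 × 10/55 = $33,680. Book value $211,960.
Year 2: $185,240 × 9/55 = $30,312. Book value $181,648.
Year 3: $185,240 × 8/55 = $26,944. Book value $154,704.
Year 4: $185,240 × 7/55 = $23,576. Book value $131,128.
Year 5: $185,240 × 6/55 = $20,208. Book value $110,920.
Accumulated through year 5 = $245,640 − $110,920 = $134,720.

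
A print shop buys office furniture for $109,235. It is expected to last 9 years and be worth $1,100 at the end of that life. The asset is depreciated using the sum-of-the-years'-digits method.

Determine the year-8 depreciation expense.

$4,806

Depreciable base = $109,235 − $1,100 = $108,135.
Sum of the years' digits = 9+8+7+6+5+4+3+2+1 = 45.
Year 1: $108,135 × 9/45 = $21,627. Book value $87,608.
Year 2: $108,135 × 8/45 = $19,224. Book value $68,384.
Year 3: $108,135 × 7/45 = $16,821. Book value $51,563.
Year 4: $108,135 × 6/45 = $14,418. Book value $37,145.
Year 5: $108,135 × 5/45 = $12,015. Book value $25,130.
Year 6: $108,135 × 4/45 = $9,612. Book value $15,518.
Year 7: $108,135 × 3/45 = $7,209. Book value $8,309.
Year 8: $108,135 × 2/45 = $4,806. Book value $3,503.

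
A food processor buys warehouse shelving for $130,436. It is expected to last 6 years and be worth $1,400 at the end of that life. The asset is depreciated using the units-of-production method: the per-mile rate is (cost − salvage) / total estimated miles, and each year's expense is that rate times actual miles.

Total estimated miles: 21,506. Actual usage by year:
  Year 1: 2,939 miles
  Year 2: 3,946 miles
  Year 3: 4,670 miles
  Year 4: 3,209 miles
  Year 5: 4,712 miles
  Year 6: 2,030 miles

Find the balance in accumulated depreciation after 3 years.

$69,330

Depreciable base = $130,436 − $1,400 = $129,036.
Rate = $129,036 / 21,506 miles = $6 per mile.
Year 1: 2,939 × $6 = $17,634. Book value $112,802.
Year 2: 3,946 × $6 = $23,676. Book value $89,126.
Year 3: 4,670 × $6 = $28,020. Book value $61,106.
Accumulated through year 3 = $130,436 − $61,106 = $69,330.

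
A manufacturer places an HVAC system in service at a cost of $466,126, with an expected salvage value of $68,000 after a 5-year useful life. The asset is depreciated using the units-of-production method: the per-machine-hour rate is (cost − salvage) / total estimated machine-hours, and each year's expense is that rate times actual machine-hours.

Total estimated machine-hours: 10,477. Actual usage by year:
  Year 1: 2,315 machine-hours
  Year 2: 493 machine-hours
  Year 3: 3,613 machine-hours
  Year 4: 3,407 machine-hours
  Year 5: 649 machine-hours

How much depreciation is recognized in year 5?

Depreciable base = $466,126 − $68,000 = $398,126.
Rate = $398,126 / 10,477 machine-hours = $38 per machine-hour.
Year 1: 2,315 × $38 = $87,970. Book value $378,156.
Year 2: 493 × $38 = $18,734. Book value $359,422.
Year 3: 3,613 × $38 = $137,294. Book value $222,128.
Year 4: 3,407 × $38 = $129,466. Book value $92,662.
Year 5: 649 × $38 = $24,662. Book value $68,000.

$24,662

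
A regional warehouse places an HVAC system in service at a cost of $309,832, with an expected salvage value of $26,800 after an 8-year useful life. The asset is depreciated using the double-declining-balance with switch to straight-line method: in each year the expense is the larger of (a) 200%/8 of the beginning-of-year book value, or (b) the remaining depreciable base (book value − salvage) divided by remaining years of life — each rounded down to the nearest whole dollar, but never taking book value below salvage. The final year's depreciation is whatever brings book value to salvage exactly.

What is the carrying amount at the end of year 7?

Depreciable base = $309,832 − $26,800 = $283,032.
Year 1: DB = ⌊$309,832 × 200%/8⌋ = $77,458; SL = ⌊$283,032/8⌋ = $35,379 → take DB $77,458. Book value $232,374.
Year 2: DB = ⌊$232,374 × 200%/8⌋ = $58,093; SL = ⌊$205,574/7⌋ = $29,367 → take DB $58,093. Book value $174,281.
Year 3: DB = ⌊$174,281 × 200%/8⌋ = $43,570; SL = ⌊$147,481/6⌋ = $24,580 → take DB $43,570. Book value $130,711.
Year 4: DB = ⌊$130,711 × 200%/8⌋ = $32,677; SL = ⌊$103,911/5⌋ = $20,782 → take DB $32,677. Book value $98,034.
Year 5: DB = ⌊$98,034 × 200%/8⌋ = $24,508; SL = ⌊$71,234/4⌋ = $17,808 → take DB $24,508. Book value $73,526.
Year 6: DB = ⌊$73,526 × 200%/8⌋ = $18,381; SL = ⌊$46,726/3⌋ = $15,575 → take DB $18,381. Book value $55,145.
Year 7: DB = ⌊$55,145 × 200%/8⌋ = $13,786; SL = ⌊$28,345/2⌋ = $14,172 → take SL $14,172. Book value $40,973.

$40,973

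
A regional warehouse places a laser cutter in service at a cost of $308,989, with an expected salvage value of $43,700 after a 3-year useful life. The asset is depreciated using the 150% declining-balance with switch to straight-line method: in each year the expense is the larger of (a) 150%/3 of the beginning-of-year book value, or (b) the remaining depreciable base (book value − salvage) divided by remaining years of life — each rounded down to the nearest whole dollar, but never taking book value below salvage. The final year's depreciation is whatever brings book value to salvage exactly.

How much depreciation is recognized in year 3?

$33,548

Depreciable base = $308,989 − $43,700 = $265,289.
Year 1: DB = ⌊$308,989 × 150%/3⌋ = $154,494; SL = ⌊$265,289/3⌋ = $88,429 → take DB $154,494. Book value $154,495.
Year 2: DB = ⌊$154,495 × 150%/3⌋ = $77,247; SL = ⌊$110,795/2⌋ = $55,397 → take DB $77,247. Book value $77,248.
Year 3 (final): $77,248 − $43,700 = $33,548. Book value $43,700.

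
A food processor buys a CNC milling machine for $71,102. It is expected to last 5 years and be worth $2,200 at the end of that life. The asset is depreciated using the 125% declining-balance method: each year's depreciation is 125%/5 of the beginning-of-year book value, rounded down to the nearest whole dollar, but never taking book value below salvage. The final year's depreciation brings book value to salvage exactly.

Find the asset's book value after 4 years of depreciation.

Depreciable base = $71,102 − $2,200 = $68,902.
Year 1: ⌊$71,102 × 125%/5⌋ = $17,775. Book value $53,327.
Year 2: ⌊$53,327 × 125%/5⌋ = $13,331. Book value $39,996.
Year 3: ⌊$39,996 × 125%/5⌋ = $9,999. Book value $29,997.
Year 4: ⌊$29,997 × 125%/5⌋ = $7,499. Book value $22,498.

$22,498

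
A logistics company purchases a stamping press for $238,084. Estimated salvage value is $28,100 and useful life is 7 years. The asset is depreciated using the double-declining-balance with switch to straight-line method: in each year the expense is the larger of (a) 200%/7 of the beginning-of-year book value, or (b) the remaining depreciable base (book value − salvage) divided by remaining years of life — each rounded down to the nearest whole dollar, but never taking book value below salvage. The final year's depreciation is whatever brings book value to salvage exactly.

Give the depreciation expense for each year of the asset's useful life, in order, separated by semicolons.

$68,024; $48,588; $34,706; $24,790; $17,707; $12,648; $3,521

Depreciable base = $238,084 − $28,100 = $209,984.
Year 1: DB = ⌊$238,084 × 200%/7⌋ = $68,024; SL = ⌊$209,984/7⌋ = $29,997 → take DB $68,024. Book value $170,060.
Year 2: DB = ⌊$170,060 × 200%/7⌋ = $48,588; SL = ⌊$141,960/6⌋ = $23,660 → take DB $48,588. Book value $121,472.
Year 3: DB = ⌊$121,472 × 200%/7⌋ = $34,706; SL = ⌊$93,372/5⌋ = $18,674 → take DB $34,706. Book value $86,766.
Year 4: DB = ⌊$86,766 × 200%/7⌋ = $24,790; SL = ⌊$58,666/4⌋ = $14,666 → take DB $24,790. Book value $61,976.
Year 5: DB = ⌊$61,976 × 200%/7⌋ = $17,707; SL = ⌊$33,876/3⌋ = $11,292 → take DB $17,707. Book value $44,269.
Year 6: DB = ⌊$44,269 × 200%/7⌋ = $12,648; SL = ⌊$16,169/2⌋ = $8,084 → take DB $12,648. Book value $31,621.
Year 7 (final): $31,621 − $28,100 = $3,521. Book value $28,100.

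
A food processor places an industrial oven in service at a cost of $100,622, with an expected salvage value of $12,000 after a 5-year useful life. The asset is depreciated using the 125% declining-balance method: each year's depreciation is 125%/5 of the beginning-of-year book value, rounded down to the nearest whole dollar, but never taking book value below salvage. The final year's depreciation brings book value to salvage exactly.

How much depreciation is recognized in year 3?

Depreciable base = $100,622 − $12,000 = $88,622.
Year 1: ⌊$100,622 × 125%/5⌋ = $25,155. Book value $75,467.
Year 2: ⌊$75,467 × 125%/5⌋ = $18,866. Book value $56,601.
Year 3: ⌊$56,601 × 125%/5⌋ = $14,150. Book value $42,451.

$14,150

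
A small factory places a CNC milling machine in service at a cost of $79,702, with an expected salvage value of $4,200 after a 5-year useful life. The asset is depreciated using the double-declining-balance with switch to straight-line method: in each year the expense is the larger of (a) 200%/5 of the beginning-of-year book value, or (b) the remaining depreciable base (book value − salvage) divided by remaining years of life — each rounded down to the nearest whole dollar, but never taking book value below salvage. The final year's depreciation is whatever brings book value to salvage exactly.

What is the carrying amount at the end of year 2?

Depreciable base = $79,702 − $4,200 = $75,502.
Year 1: DB = ⌊$79,702 × 200%/5⌋ = $31,880; SL = ⌊$75,502/5⌋ = $15,100 → take DB $31,880. Book value $47,822.
Year 2: DB = ⌊$47,822 × 200%/5⌋ = $19,128; SL = ⌊$43,622/4⌋ = $10,905 → take DB $19,128. Book value $28,694.

$28,694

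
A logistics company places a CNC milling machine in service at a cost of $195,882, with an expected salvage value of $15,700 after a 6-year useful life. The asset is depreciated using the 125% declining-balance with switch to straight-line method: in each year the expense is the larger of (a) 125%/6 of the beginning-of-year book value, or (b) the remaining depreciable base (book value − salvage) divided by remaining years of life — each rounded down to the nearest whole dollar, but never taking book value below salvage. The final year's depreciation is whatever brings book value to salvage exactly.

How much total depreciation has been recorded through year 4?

Depreciable base = $195,882 − $15,700 = $180,182.
Year 1: DB = ⌊$195,882 × 125%/6⌋ = $40,808; SL = ⌊$180,182/6⌋ = $30,030 → take DB $40,808. Book value $155,074.
Year 2: DB = ⌊$155,074 × 125%/6⌋ = $32,307; SL = ⌊$139,374/5⌋ = $27,874 → take DB $32,307. Book value $122,767.
Year 3: DB = ⌊$122,767 × 125%/6⌋ = $25,576; SL = ⌊$107,067/4⌋ = $26,766 → take SL $26,766. Book value $96,001.
Year 4: DB = ⌊$96,001 × 125%/6⌋ = $20,000; SL = ⌊$80,301/3⌋ = $26,767 → take SL $26,767. Book value $69,234.
Accumulated through year 4 = $195,882 − $69,234 = $126,648.

$126,648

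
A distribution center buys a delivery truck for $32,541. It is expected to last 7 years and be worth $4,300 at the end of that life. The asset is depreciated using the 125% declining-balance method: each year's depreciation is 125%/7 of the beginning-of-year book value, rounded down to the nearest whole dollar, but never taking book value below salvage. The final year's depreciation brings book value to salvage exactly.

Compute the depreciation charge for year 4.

$3,220

Depreciable base = $32,541 − $4,300 = $28,241.
Year 1: ⌊$32,541 × 125%/7⌋ = $5,810. Book value $26,731.
Year 2: ⌊$26,731 × 125%/7⌋ = $4,773. Book value $21,958.
Year 3: ⌊$21,958 × 125%/7⌋ = $3,921. Book value $18,037.
Year 4: ⌊$18,037 × 125%/7⌋ = $3,220. Book value $14,817.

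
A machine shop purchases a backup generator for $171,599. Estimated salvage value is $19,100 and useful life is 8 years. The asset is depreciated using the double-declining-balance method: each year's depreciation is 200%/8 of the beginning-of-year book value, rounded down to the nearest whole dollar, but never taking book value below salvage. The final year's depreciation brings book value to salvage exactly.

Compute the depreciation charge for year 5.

$13,574

Depreciable base = $171,599 − $19,100 = $152,499.
Year 1: ⌊$171,599 × 200%/8⌋ = $42,899. Book value $128,700.
Year 2: ⌊$128,700 × 200%/8⌋ = $32,175. Book value $96,525.
Year 3: ⌊$96,525 × 200%/8⌋ = $24,131. Book value $72,394.
Year 4: ⌊$72,394 × 200%/8⌋ = $18,098. Book value $54,296.
Year 5: ⌊$54,296 × 200%/8⌋ = $13,574. Book value $40,722.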